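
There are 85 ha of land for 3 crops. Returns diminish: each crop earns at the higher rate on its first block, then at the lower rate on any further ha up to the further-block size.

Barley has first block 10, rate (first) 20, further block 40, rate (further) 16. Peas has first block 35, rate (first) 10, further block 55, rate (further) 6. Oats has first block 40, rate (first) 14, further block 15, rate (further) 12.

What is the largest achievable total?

1330

Order all 6 blocks by rate: Barley/tier1 20 > Barley/tier2 16 > Oats/tier1 14 > Oats/tier2 12 > Peas/tier1 10 > Peas/tier2 6.
Barley/tier1 (20): +10 ; 75 left.
Barley tier2 at 16: fill all 40 ; 35 left.
Oats/tier1: +35 of 40 at 14; pool empty.
Total = 20×10 + 16×40 + 14×35 = 1330.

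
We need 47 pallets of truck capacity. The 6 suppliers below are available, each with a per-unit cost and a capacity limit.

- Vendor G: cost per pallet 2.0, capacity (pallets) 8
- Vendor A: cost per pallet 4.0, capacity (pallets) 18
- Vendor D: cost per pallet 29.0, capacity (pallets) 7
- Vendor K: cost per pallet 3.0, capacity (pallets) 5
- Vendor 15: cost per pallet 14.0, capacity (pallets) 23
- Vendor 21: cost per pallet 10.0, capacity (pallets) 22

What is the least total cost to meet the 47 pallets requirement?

Use suppliers in increasing cost order.
Take 8 from Vendor G at 2.0 → need 39 more.
Vendor K (3.0): use full 5 → 34 pallets to go.
Vendor A (4.0): use full 18 → 16 pallets to go.
Vendor 21 at 10.0: take 16 of its 22 → requirement met.
Vendor 15, Vendor D: unused.
Cost = 8×2.0 + 5×3.0 + 18×4.0 + 16×10.0 = 263.

263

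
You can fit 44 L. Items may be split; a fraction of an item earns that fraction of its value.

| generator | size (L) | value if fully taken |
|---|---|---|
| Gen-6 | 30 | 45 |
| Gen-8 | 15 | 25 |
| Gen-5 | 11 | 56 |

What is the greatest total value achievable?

108

Rank by value-to-size ratio: Gen-5 56/11≈5.09, Gen-8 25/15≈1.67, Gen-6 45/30≈1.5.
Gen-5: take in full, 11 L for value 56 → 33 left.
Take all of Gen-8 (15 L, value 25) → 18 L left.
Only 18 L remain; take 18/30 of Gen-6 for value 45×18/30 = 27.
Total value = 108.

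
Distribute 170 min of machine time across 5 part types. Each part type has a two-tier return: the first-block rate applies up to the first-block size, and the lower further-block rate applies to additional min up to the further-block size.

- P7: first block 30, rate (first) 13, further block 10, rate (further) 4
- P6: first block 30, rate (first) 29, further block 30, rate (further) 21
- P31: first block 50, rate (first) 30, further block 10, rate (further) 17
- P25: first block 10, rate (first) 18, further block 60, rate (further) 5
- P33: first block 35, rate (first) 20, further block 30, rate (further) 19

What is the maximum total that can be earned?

Order all 10 blocks by rate: P31/tier1 30 > P6/tier1 29 > P6/tier2 21 > P33/tier1 20 > P33/tier2 19 > P25/tier1 18 > P31/tier2 17 > P7/tier1 13 > P25/tier2 5 > P7/tier2 4.
Fill P31 tier1 block (50 at 30) — 120 left.
Fill P6 tier1 block (30 at 29) — 90 left.
P6/tier2 (21): +30 — 60 left.
Fill P33 tier1 block (35 at 20) — 25 left.
P33 tier2 at 19: only 25 left, fill 25.
Total = 30×50 + 29×30 + 21×30 + 20×35 + 19×25 = 4175.

4175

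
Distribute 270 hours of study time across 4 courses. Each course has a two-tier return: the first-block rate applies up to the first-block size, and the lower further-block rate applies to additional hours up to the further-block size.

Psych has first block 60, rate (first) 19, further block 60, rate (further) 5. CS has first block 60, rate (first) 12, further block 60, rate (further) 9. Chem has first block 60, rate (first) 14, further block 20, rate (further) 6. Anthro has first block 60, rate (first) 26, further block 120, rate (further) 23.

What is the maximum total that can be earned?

5880

Order all 8 blocks by rate: Anthro/first 26 > Anthro/second 23 > Psych/first 19 > Chem/first 14 > CS/first 12 > CS/second 9 > Chem/second 6 > Psych/second 5.
Anthro/first (26): +60 → 210 left.
Anthro/second (23): +120 → 90 left.
Fill Psych first block (60 at 19) → 30 left.
30 remain; put them into Chem first at 14.
Total = 26×60 + 23×120 + 19×60 + 14×30 = 5880.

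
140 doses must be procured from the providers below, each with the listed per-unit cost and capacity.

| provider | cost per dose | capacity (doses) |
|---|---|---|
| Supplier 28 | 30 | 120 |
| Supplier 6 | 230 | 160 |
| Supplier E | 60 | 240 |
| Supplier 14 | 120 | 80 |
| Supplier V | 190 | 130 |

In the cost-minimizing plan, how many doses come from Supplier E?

20

Cheapest first:
Supplier 28 (30): use full 120 — 20 doses to go.
Take 20 from Supplier E at 60 to finish.
Supplier 14, Supplier V, Supplier 6: unused.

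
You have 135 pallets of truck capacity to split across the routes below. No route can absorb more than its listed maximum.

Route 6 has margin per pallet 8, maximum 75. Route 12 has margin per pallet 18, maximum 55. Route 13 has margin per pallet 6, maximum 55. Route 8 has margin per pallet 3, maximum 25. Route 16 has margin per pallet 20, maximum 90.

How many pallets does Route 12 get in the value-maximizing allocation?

45

Highest margin per pallet first: Route 16 20 > Route 12 18 > Route 6 8 > Route 13 6 > Route 8 3.
Route 16: +90 to 90 (cap) → 45 left.
Only 45 left; Route 12 takes them to reach 45.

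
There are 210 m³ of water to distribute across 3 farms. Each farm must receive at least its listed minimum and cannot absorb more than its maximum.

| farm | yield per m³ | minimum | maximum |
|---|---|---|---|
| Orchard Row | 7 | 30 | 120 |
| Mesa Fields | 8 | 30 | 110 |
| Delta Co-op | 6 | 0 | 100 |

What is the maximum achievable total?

1580

Meeting every minimum uses 30+30+0 = 60 m³, leaving 150.
Order the farms by yield per m³: Mesa Fields 8 > Orchard Row 7 > Delta Co-op 6.
Mesa Fields takes 80 more to reach its cap of 110 — 70 left.
Orchard Row: +70 (room for 90) → 100. Pool exhausted.
Total = 7×100 + 8×110 = 1580.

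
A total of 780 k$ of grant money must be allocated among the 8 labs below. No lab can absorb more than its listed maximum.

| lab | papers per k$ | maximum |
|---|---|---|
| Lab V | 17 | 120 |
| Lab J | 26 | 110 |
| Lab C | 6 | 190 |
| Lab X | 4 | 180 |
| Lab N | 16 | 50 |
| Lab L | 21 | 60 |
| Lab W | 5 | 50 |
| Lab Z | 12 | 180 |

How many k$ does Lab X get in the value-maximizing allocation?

20

Order the labs by papers per k$: Lab J 26 > Lab L 21 > Lab V 17 > Lab N 16 > Lab Z 12 > Lab C 6 > Lab W 5 > Lab X 4.
Lab J: +110 to 110 (cap) ; 670 left.
Lab L: +60 to 60 (cap) ; 610 left.
Lab V takes 120 to reach its cap of 120 ; 490 left.
Give Lab N 50 to hit its cap of 50 ; 440 left.
Give Lab Z 180 to hit its cap of 180 ; 260 left.
Give Lab C 190 to hit its cap of 190 ; 70 left.
Give Lab W 50 to hit its cap of 50 ; 20 left.
Lab X: +20 (room for 180) → 20. Pool exhausted.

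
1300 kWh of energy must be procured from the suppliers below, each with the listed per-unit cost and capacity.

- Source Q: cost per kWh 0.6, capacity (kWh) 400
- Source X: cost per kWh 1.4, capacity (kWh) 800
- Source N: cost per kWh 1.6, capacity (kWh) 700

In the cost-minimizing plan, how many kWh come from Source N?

100

Fill from the cheapest supplier first.
Source Q (0.6): use full 400 ; 900 kWh to go.
Source X (1.4): use full 800 ; 100 kWh to go.
Source N at 1.6: take 100 of its 700 ; requirement met.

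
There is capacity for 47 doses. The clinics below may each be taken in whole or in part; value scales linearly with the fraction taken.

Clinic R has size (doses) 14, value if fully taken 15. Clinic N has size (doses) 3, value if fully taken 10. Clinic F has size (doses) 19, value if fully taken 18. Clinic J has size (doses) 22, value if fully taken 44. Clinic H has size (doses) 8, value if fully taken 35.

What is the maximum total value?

104

Rank by value-to-size ratio: Clinic H 35/8≈4.38, Clinic N 10/3≈3.33, Clinic J 44/22≈2, Clinic R 15/14≈1.07, Clinic F 18/19≈0.947.
All 8 doses of Clinic H fit (value 35) — 39 remain.
All 3 doses of Clinic N fit (value 10) — 36 remain.
Clinic J: take in full, 22 doses for value 44 — 14 left.
All 14 doses of Clinic R fit (value 15) — 0 remain.
Total value = 104.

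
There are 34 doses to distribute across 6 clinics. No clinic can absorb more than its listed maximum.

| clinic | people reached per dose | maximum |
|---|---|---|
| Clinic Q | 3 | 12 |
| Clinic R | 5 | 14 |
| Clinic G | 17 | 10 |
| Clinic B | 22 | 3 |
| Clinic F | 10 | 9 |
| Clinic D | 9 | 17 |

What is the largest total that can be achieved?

434

Order the clinics by people reached per dose: Clinic B 22 > Clinic G 17 > Clinic F 10 > Clinic D 9 > Clinic R 5 > Clinic Q 3.
Clinic B: +3 to 3 (cap) — 31 left.
Clinic G takes 10 to reach its cap of 10 — 21 left.
Clinic F: +9 to 9 (cap) — 12 left.
Clinic D has room for 17 but only 12 remain, so it gets 12.
Total = 17×10 + 22×3 + 10×9 + 9×12 = 434.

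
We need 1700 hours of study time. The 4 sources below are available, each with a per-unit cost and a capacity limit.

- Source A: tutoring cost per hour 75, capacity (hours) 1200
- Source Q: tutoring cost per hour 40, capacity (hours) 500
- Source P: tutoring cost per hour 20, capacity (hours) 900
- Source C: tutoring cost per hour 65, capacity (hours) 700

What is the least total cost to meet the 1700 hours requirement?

57500

Fill from the cheapest source first.
Source P (20): use full 900 → 800 hours to go.
Take 500 from Source Q at 40 → need 300 more.
Source C (65): take the remaining 300 → done.
Source A: unused.
Cost = 900×20 + 500×40 + 300×65 = 57500.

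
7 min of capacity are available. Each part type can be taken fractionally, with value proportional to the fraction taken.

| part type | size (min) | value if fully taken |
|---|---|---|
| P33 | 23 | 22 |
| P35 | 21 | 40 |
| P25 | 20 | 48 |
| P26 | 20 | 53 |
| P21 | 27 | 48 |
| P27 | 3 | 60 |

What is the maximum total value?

70.6

Best value per unit of size first: P27 60/3≈20, P26 53/20≈2.65, P25 48/20≈2.4, P35 40/21≈1.9, P21 48/27≈1.78, P33 22/23≈0.957.
All 3 min of P27 fit (value 60) → 4 remain.
Only 4 min remain; take 4/20 of P26 for value 53×4/20 = 10.6.
Total value = 70.6.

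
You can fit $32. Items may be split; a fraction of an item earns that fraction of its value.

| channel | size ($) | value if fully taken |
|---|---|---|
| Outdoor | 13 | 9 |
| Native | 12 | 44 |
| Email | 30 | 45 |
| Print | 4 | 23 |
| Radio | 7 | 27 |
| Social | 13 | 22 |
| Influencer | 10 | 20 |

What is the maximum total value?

112

Rank by value-to-size ratio: Print 23/4≈5.75, Radio 27/7≈3.86, Native 44/12≈3.67, Influencer 20/10≈2, Social 22/13≈1.69, Email 45/30≈1.5, Outdoor 9/13≈0.692.
Take all of Print (4 $, value 23) ; 28 $ left.
Take all of Radio (7 $, value 27) ; 21 $ left.
Take all of Native (12 $, value 44) ; 9 $ left.
Fill the last 9 $ with part of Influencer: 9/10 of it earns 18.
Total value = 112.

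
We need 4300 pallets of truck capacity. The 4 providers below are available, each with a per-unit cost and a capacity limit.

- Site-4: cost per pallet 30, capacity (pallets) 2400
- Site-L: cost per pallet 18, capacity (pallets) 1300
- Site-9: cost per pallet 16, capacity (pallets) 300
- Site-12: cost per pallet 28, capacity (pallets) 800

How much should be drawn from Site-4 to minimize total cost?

1900

Fill from the cheapest provider first.
Site-9 at 16: take all 300 pallets → 4000 still needed.
Site-L at 18: take all 1300 pallets → 2700 still needed.
Take 800 from Site-12 at 28 → need 1900 more.
Site-4 (30): take the remaining 1900 → done.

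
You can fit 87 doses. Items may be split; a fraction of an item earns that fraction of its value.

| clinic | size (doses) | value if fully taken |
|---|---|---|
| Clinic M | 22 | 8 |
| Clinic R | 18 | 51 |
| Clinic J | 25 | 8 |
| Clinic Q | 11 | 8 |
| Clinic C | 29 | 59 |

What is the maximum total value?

Sort by value density: Clinic R 51/18≈2.83, Clinic C 59/29≈2.03, Clinic Q 8/11≈0.727, Clinic M 8/22≈0.364, Clinic J 8/25≈0.32.
Take all of Clinic R (18 doses, value 51) → 69 doses left.
All 29 doses of Clinic C fit (value 59) → 40 remain.
Take all of Clinic Q (11 doses, value 8) → 29 doses left.
All 22 doses of Clinic M fit (value 8) → 7 remain.
Only 7 doses remain; take 7/25 of Clinic J for value 8×7/25 = 2.24.
Total value = 128.24.

128.24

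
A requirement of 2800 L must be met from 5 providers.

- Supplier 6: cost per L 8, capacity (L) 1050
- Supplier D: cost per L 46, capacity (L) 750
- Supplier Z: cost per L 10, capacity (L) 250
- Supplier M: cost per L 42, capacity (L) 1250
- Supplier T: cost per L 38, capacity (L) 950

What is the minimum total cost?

70100

Fill from the cheapest provider first.
Take 1050 from Supplier 6 at 8 → need 1750 more.
Supplier Z (10): use full 250 → 1500 L to go.
Supplier T at 38: take all 950 L → 550 still needed.
Supplier M at 42: take 550 of its 1250 → requirement met.
Supplier D: unused.
Cost = 1050×8 + 250×10 + 950×38 + 550×42 = 70100.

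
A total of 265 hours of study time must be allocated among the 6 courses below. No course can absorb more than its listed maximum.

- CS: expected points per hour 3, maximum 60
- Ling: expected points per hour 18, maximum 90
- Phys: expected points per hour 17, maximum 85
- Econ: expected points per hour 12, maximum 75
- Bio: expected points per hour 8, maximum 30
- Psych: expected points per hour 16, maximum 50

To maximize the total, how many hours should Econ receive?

40

Order the courses by expected points per hour: Ling 18 > Phys 17 > Psych 16 > Econ 12 > Bio 8 > CS 3.
Ling: +90 to 90 (cap) ; 175 left.
Give Phys 85 to hit its cap of 85 ; 90 left.
Psych takes 50 to reach its cap of 50 ; 40 left.
Only 40 left; Econ takes them to reach 40.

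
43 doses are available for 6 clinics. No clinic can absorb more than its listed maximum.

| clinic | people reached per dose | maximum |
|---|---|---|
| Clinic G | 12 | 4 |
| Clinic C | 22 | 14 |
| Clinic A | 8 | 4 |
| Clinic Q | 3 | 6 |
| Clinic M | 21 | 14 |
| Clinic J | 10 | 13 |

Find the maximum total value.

Order the clinics by people reached per dose: Clinic C 22 > Clinic M 21 > Clinic G 12 > Clinic J 10 > Clinic A 8 > Clinic Q 3.
Give Clinic C 14 to hit its cap of 14 — 29 left.
Clinic M takes 14 to reach its cap of 14 — 15 left.
Clinic G: +4 to 4 (cap) — 11 left.
Clinic J has room for 13 but only 11 remain, so it gets 11.
Total = 12×4 + 22×14 + 21×14 + 10×11 = 760.

760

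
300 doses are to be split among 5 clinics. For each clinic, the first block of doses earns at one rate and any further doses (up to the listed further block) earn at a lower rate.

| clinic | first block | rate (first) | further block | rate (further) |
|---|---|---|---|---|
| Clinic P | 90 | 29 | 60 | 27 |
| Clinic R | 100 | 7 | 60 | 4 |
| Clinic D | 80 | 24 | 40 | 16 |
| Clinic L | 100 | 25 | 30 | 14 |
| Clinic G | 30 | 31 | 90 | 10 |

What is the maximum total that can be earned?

Treat each block as its own option and order by rate: Clinic G/first 31 > Clinic P/first 29 > Clinic P/second 27 > Clinic L/first 25 > Clinic D/first 24 > Clinic D/second 16 > Clinic L/second 14 > Clinic G/second 10 > Clinic R/first 7 > Clinic R/second 4.
Clinic G/first (31): +30 — 270 left.
Clinic P/first (29): +90 — 180 left.
Clinic P second at 27: fill all 60 — 120 left.
Clinic L/first (25): +100 — 20 left.
Clinic D first at 24: only 20 left, fill 20.
Total = 31×30 + 29×90 + 27×60 + 25×100 + 24×20 = 8140.

8140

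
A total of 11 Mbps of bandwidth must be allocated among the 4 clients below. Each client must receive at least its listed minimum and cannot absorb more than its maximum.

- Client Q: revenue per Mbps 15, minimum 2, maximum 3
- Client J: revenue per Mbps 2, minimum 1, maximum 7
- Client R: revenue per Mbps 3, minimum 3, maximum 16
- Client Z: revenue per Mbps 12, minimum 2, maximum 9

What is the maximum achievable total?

Meeting every minimum uses 2+1+3+2 = 8 Mbps, leaving 3.
Order the clients by revenue per Mbps: Client Q 15 > Client Z 12 > Client R 3 > Client J 2.
Client Q takes 1 more to reach its cap of 3 — 2 left.
Client Z has room for 7 more but only 2 remain, so it gets 4.
Total = 15×3 + 2×1 + 3×3 + 12×4 = 104.

104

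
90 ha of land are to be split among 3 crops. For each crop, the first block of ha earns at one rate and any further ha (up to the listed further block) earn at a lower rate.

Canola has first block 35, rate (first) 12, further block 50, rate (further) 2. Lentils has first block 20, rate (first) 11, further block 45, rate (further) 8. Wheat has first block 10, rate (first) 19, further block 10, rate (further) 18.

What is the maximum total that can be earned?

1130

Rank every tier by rate: Wheat/tier1 19 > Wheat/tier2 18 > Canola/tier1 12 > Lentils/tier1 11 > Lentils/tier2 8 > Canola/tier2 2.
Wheat tier1 at 19: fill all 10 ; 80 left.
Wheat tier2 at 18: fill all 10 ; 70 left.
Canola/tier1 (12): +35 ; 35 left.
Lentils tier1 at 11: fill all 20 ; 15 left.
Lentils/tier2: +15 of 45 at 8; pool empty.
Total = 19×10 + 18×10 + 12×35 + 11×20 + 8×15 = 1130.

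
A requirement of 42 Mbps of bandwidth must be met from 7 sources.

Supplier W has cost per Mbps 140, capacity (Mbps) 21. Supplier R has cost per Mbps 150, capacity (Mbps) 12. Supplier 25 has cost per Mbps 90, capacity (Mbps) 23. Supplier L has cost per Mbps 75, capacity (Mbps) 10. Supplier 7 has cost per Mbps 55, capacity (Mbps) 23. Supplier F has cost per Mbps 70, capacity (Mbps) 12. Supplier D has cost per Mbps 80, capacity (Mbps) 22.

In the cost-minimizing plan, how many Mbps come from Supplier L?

Fill from the cheapest source first.
Supplier 7 at 55: take all 23 Mbps — 19 still needed.
Supplier F at 70: take all 12 Mbps — 7 still needed.
Supplier L (75): take the remaining 7 — done.
Supplier D, Supplier 25, Supplier W, Supplier R: unused.

7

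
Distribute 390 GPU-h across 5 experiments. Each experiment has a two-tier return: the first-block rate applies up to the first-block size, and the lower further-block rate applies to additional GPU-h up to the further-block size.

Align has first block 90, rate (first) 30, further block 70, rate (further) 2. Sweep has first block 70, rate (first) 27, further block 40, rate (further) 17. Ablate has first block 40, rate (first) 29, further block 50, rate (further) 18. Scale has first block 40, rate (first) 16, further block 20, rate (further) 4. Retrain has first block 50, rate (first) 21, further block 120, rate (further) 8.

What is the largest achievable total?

Treat each block as its own option and order by rate: Align/first 30 > Ablate/first 29 > Sweep/first 27 > Retrain/first 21 > Ablate/second 18 > Sweep/second 17 > Scale/first 16 > Retrain/second 8 > Scale/second 4 > Align/second 2.
Align/first (30): +90 — 300 left.
Ablate/first (29): +40 — 260 left.
Fill Sweep first block (70 at 27) — 190 left.
Retrain/first (21): +50 — 140 left.
Fill Ablate second block (50 at 18) — 90 left.
Sweep second at 17: fill all 40 — 50 left.
Scale/first (16): +40 — 10 left.
Retrain/second: +10 of 120 at 8; pool empty.
Total = 30×90 + 29×40 + 27×70 + 21×50 + 18×50 + 17×40 + 16×40 + 8×10 = 9100.

9100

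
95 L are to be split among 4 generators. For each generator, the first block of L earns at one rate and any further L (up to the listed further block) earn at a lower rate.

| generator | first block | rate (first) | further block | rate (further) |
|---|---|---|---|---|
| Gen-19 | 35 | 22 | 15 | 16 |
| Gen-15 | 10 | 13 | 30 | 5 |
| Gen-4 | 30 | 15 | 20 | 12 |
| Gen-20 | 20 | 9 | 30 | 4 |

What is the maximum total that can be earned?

1650

Rank every tier by rate: Gen-19/T1 22 > Gen-19/T2 16 > Gen-4/T1 15 > Gen-15/T1 13 > Gen-4/T2 12 > Gen-20/T1 9 > Gen-15/T2 5 > Gen-20/T2 4.
Fill Gen-19 T1 block (35 at 22) — 60 left.
Gen-19 T2 at 16: fill all 15 — 45 left.
Gen-4/T1 (15): +30 — 15 left.
Gen-15/T1 (13): +10 — 5 left.
Gen-4 T2 at 12: only 5 left, fill 5.
Total = 22×35 + 16×15 + 15×30 + 13×10 + 12×5 = 1650.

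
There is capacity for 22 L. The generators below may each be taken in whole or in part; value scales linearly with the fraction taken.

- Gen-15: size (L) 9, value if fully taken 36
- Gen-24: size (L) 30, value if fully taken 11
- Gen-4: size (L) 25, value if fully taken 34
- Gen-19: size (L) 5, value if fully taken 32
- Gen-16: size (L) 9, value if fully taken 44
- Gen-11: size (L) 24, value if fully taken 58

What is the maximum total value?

108

Rank by value-to-size ratio: Gen-19 32/5≈6.4, Gen-16 44/9≈4.89, Gen-15 36/9≈4, Gen-11 58/24≈2.42, Gen-4 34/25≈1.36, Gen-24 11/30≈0.367.
All 5 L of Gen-19 fit (value 32) ; 17 remain.
Gen-16: take in full, 9 L for value 44 ; 8 left.
8 L left: a 8/9 share of Gen-15 gives 36×8/9 = 32.
Total value = 108.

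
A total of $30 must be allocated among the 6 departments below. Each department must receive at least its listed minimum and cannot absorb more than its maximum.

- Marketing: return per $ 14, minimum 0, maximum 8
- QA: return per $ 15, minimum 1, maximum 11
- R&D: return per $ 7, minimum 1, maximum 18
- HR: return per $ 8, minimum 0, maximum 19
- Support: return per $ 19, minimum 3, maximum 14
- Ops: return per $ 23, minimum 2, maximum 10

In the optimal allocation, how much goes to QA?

5

Meeting every minimum uses 0+1+1+0+3+2 = 7 $, leaving 23.
Order the departments by return per $: Ops 23 > Support 19 > QA 15 > Marketing 14 > HR 8 > R&D 7.
Ops takes 8 more to reach its cap of 10 → 15 left.
Give Support 11 more to hit its cap of 14 → 4 left.
Only 4 left; QA takes them to reach 5.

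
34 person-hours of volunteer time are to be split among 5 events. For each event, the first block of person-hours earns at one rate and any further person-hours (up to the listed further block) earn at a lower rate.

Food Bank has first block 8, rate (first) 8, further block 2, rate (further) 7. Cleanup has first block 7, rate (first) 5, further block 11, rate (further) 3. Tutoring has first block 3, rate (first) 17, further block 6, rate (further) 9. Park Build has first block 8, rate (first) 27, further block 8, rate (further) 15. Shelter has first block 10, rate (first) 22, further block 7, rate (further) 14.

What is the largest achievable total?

Rank every tier by rate: Park Build/first 27 > Shelter/first 22 > Tutoring/first 17 > Park Build/second 15 > Shelter/second 14 > Tutoring/second 9 > Food Bank/first 8 > Food Bank/second 7 > Cleanup/first 5 > Cleanup/second 3.
Fill Park Build first block (8 at 27) — 26 left.
Fill Shelter first block (10 at 22) — 16 left.
Tutoring/first (17): +3 — 13 left.
Fill Park Build second block (8 at 15) — 5 left.
5 remain; put them into Shelter second at 14.
Total = 27×8 + 22×10 + 17×3 + 15×8 + 14×5 = 677.

677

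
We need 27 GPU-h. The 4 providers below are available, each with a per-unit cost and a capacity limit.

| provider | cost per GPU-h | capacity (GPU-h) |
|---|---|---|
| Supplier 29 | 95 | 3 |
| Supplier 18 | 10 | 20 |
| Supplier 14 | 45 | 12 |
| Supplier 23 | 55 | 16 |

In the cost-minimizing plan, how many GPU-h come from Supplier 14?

7

Fill from the cheapest provider first.
Supplier 18 at 10: take all 20 GPU-h — 7 still needed.
Take 7 from Supplier 14 at 45 to finish.
Supplier 23, Supplier 29: unused.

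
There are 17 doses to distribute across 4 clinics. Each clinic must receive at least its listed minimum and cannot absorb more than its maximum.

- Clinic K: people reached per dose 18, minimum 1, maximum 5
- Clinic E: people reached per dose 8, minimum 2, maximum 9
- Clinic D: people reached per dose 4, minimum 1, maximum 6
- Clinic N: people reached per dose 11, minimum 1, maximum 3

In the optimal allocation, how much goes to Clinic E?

Meeting every minimum uses 1+2+1+1 = 5 doses, leaving 12.
Order the clinics by people reached per dose: Clinic K 18 > Clinic N 11 > Clinic E 8 > Clinic D 4.
Give Clinic K 4 more to hit its cap of 5 → 8 left.
Clinic N takes 2 more to reach its cap of 3 → 6 left.
Clinic E: +6 (room for 7) → 8. Pool exhausted.

8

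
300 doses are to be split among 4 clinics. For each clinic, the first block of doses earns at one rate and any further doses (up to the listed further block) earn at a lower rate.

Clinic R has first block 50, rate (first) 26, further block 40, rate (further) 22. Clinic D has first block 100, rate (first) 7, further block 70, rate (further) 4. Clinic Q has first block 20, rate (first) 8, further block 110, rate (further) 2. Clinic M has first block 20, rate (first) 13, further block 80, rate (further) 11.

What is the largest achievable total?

Rank every tier by rate: Clinic R/T1 26 > Clinic R/T2 22 > Clinic M/T1 13 > Clinic M/T2 11 > Clinic Q/T1 8 > Clinic D/T1 7 > Clinic D/T2 4 > Clinic Q/T2 2.
Clinic R T1 at 26: fill all 50 — 250 left.
Clinic R T2 at 22: fill all 40 — 210 left.
Fill Clinic M T1 block (20 at 13) — 190 left.
Fill Clinic M T2 block (80 at 11) — 110 left.
Fill Clinic Q T1 block (20 at 8) — 90 left.
Clinic D T1 at 7: only 90 left, fill 90.
Total = 26×50 + 22×40 + 13×20 + 11×80 + 8×20 + 7×90 = 4110.

4110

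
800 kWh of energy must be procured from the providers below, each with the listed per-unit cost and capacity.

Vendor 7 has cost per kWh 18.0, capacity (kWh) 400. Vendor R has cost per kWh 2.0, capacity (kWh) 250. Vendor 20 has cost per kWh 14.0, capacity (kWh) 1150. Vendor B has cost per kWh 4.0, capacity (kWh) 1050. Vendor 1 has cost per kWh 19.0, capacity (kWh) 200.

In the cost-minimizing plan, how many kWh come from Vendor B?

Fill from the cheapest provider first.
Take 250 from Vendor R at 2.0 — need 550 more.
Vendor B at 4.0: take 550 of its 1050 — requirement met.
Vendor 20, Vendor 7, Vendor 1: unused.

550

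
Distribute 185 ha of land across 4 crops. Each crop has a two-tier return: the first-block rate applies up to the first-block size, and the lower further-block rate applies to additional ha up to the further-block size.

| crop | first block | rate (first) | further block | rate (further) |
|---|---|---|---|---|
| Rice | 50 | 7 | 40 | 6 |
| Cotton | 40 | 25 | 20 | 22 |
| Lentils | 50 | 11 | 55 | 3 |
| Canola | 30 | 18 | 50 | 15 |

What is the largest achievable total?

3225

Order all 8 blocks by rate: Cotton/first 25 > Cotton/second 22 > Canola/first 18 > Canola/second 15 > Lentils/first 11 > Rice/first 7 > Rice/second 6 > Lentils/second 3.
Cotton/first (25): +40 — 145 left.
Cotton/second (22): +20 — 125 left.
Canola/first (18): +30 — 95 left.
Canola second at 15: fill all 50 — 45 left.
45 remain; put them into Lentils first at 11.
Total = 25×40 + 22×20 + 18×30 + 15×50 + 11×45 = 3225.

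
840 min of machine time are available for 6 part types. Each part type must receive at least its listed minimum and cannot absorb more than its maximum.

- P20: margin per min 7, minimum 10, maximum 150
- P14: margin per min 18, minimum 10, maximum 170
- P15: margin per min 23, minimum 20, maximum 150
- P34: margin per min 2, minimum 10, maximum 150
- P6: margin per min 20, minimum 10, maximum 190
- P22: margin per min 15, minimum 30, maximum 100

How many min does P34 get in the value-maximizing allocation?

80

Meeting every minimum uses 10+10+20+10+10+30 = 90 min, leaving 750.
Order the part types by margin per min: P15 23 > P6 20 > P14 18 > P22 15 > P20 7 > P34 2.
P15: +130 to 150 (cap) — 620 left.
Give P6 180 more to hit its cap of 190 — 440 left.
P14: +160 to 170 (cap) — 280 left.
P22 takes 70 more to reach its cap of 100 — 210 left.
P20: +140 to 150 (cap) — 70 left.
P34 has room for 140 more but only 70 remain, so it gets 80.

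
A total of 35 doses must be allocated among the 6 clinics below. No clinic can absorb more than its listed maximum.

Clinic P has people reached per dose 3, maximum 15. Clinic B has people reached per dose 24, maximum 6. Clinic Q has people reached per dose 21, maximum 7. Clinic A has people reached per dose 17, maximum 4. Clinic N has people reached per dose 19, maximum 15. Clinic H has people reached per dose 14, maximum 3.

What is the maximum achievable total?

686

Highest people reached per dose first: Clinic B 24 > Clinic Q 21 > Clinic N 19 > Clinic A 17 > Clinic H 14 > Clinic P 3.
Clinic B: +6 to 6 (cap) — 29 left.
Give Clinic Q 7 to hit its cap of 7 — 22 left.
Give Clinic N 15 to hit its cap of 15 — 7 left.
Clinic A takes 4 to reach its cap of 4 — 3 left.
Give Clinic H 3 to hit its cap of 3 — 0 left.
Total = 24×6 + 21×7 + 17×4 + 19×15 + 14×3 = 686.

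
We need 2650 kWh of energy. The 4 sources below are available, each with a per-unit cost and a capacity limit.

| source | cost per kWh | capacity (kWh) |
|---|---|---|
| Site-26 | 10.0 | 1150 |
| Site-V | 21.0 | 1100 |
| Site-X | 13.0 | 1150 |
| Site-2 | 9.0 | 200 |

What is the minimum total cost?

Use sources in increasing cost order.
Site-2 at 9.0: take all 200 kWh ; 2450 still needed.
Site-26 at 10.0: take all 1150 kWh ; 1300 still needed.
Site-X (13.0): use full 1150 ; 150 kWh to go.
Site-V at 21.0: take 150 of its 1100 ; requirement met.
Cost = 200×9.0 + 1150×10.0 + 1150×13.0 + 150×21.0 = 31400.

31400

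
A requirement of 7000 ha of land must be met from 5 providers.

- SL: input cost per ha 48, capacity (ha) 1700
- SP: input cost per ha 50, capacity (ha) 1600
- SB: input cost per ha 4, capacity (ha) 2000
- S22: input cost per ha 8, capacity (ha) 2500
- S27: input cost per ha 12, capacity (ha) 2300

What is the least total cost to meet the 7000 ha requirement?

65200

Use providers in increasing cost order.
Take 2000 from SB at 4 — need 5000 more.
S22 (8): use full 2500 — 2500 ha to go.
S27 at 12: take all 2300 ha — 200 still needed.
Take 200 from SL at 48 to finish.
SP: unused.
Cost = 2000×4 + 2500×8 + 2300×12 + 200×48 = 65200.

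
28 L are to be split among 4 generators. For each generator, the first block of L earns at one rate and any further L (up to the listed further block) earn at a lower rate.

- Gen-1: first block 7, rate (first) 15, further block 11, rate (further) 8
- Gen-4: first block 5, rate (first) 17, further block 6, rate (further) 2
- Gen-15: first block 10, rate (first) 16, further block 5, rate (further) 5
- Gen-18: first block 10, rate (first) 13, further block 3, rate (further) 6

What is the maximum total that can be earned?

428

Treat each block as its own option and order by rate: Gen-4/first 17 > Gen-15/first 16 > Gen-1/first 15 > Gen-18/first 13 > Gen-1/second 8 > Gen-18/second 6 > Gen-15/second 5 > Gen-4/second 2.
Fill Gen-4 first block (5 at 17) → 23 left.
Gen-15 first at 16: fill all 10 → 13 left.
Gen-1 first at 15: fill all 7 → 6 left.
6 remain; put them into Gen-18 first at 13.
Total = 17×5 + 16×10 + 15×7 + 13×6 = 428.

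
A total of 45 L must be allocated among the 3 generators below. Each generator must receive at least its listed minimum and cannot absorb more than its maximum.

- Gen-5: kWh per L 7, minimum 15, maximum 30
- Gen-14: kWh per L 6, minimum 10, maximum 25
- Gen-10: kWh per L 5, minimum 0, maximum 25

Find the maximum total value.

Meeting every minimum uses 15+10+0 = 25 L, leaving 20.
Highest kWh per L first: Gen-5 7 > Gen-14 6 > Gen-10 5.
Give Gen-5 15 more to hit its cap of 30 — 5 left.
Only 5 left; Gen-14 takes them to reach 15.
Total = 7×30 + 6×15 = 300.

300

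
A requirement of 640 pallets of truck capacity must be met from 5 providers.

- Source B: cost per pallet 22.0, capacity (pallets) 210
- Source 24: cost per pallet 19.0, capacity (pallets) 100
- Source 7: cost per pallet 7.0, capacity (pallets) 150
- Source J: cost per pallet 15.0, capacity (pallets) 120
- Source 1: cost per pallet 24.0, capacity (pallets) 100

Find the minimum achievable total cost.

Use providers in increasing cost order.
Source 7 at 7.0: take all 150 pallets — 490 still needed.
Source J (15.0): use full 120 — 370 pallets to go.
Source 24 (19.0): use full 100 — 270 pallets to go.
Take 210 from Source B at 22.0 — need 60 more.
Source 1 (24.0): take the remaining 60 — done.
Cost = 150×7.0 + 120×15.0 + 100×19.0 + 210×22.0 + 60×24.0 = 10810.

10810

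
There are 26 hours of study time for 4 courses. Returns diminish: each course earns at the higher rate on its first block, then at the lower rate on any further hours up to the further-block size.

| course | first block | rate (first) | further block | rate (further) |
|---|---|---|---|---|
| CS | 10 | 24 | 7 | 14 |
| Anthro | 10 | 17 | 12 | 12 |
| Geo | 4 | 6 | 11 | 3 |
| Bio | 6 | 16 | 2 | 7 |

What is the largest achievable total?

506

Rank every tier by rate: CS/T1 24 > Anthro/T1 17 > Bio/T1 16 > CS/T2 14 > Anthro/T2 12 > Bio/T2 7 > Geo/T1 6 > Geo/T2 3.
Fill CS T1 block (10 at 24) — 16 left.
Anthro/T1 (17): +10 — 6 left.
Fill Bio T1 block (6 at 16) — 0 left.
Total = 24×10 + 17×10 + 16×6 = 506.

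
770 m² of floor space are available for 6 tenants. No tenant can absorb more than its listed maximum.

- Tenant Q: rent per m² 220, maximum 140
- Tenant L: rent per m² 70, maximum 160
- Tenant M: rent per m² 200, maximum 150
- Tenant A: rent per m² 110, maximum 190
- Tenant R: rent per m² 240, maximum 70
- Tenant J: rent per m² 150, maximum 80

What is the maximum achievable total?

Rank by rent per m²: Tenant R 240 > Tenant Q 220 > Tenant M 200 > Tenant J 150 > Tenant A 110 > Tenant L 70.
Tenant R: +70 to 70 (cap) → 700 left.
Tenant Q takes 140 to reach its cap of 140 → 560 left.
Tenant M: +150 to 150 (cap) → 410 left.
Tenant J takes 80 to reach its cap of 80 → 330 left.
Give Tenant A 190 to hit its cap of 190 → 140 left.
Tenant L has room for 160 but only 140 remain, so it gets 140.
Total = 220×140 + 70×140 + 200×150 + 110×190 + 240×70 + 150×80 = 120300.

120300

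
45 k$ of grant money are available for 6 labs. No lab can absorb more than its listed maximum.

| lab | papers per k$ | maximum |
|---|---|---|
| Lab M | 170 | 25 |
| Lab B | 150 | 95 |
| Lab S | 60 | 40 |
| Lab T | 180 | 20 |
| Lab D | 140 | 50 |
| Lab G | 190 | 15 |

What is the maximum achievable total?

8150

Order the labs by papers per k$: Lab G 190 > Lab T 180 > Lab M 170 > Lab B 150 > Lab D 140 > Lab S 60.
Lab G: +15 to 15 (cap) ; 30 left.
Lab T takes 20 to reach its cap of 20 ; 10 left.
Lab M has room for 25 but only 10 remain, so it gets 10.
Total = 170×10 + 180×20 + 190×15 = 8150.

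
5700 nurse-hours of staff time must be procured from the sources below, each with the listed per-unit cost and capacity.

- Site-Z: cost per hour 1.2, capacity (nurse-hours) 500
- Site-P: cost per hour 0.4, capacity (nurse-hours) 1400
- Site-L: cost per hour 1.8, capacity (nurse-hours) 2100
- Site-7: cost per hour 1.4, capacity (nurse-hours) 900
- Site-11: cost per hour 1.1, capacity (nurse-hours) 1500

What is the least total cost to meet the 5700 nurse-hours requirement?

Fill from the cheapest source first.
Take 1400 from Site-P at 0.4 → need 4300 more.
Site-11 (1.1): use full 1500 → 2800 nurse-hours to go.
Site-Z (1.2): use full 500 → 2300 nurse-hours to go.
Site-7 at 1.4: take all 900 nurse-hours → 1400 still needed.
Site-L at 1.8: take 1400 of its 2100 → requirement met.
Cost = 1400×0.4 + 1500×1.1 + 500×1.2 + 900×1.4 + 1400×1.8 = 6590.

6590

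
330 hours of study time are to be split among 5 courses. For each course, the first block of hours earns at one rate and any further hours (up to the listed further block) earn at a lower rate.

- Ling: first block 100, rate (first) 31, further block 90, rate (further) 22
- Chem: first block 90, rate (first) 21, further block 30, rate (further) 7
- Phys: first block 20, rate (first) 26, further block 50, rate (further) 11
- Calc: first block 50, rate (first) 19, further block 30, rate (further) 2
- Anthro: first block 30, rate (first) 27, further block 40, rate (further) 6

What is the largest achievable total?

Treat each block as its own option and order by rate: Ling/T1 31 > Anthro/T1 27 > Phys/T1 26 > Ling/T2 22 > Chem/T1 21 > Calc/T1 19 > Phys/T2 11 > Chem/T2 7 > Anthro/T2 6 > Calc/T2 2.
Ling T1 at 31: fill all 100 — 230 left.
Anthro T1 at 27: fill all 30 — 200 left.
Fill Phys T1 block (20 at 26) — 180 left.
Ling/T2 (22): +90 — 90 left.
Fill Chem T1 block (90 at 21) — 0 left.
Total = 31×100 + 27×30 + 26×20 + 22×90 + 21×90 = 8300.

8300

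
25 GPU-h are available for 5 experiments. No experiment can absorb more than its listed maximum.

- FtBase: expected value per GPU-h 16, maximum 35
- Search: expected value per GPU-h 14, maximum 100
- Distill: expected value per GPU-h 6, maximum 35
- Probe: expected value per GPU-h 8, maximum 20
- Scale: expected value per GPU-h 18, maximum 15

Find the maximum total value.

430

Order the experiments by expected value per GPU-h: Scale 18 > FtBase 16 > Search 14 > Probe 8 > Distill 6.
Scale: +15 to 15 (cap) — 10 left.
FtBase: +10 (room for 35) → 10. Pool exhausted.
Total = 16×10 + 18×15 = 430.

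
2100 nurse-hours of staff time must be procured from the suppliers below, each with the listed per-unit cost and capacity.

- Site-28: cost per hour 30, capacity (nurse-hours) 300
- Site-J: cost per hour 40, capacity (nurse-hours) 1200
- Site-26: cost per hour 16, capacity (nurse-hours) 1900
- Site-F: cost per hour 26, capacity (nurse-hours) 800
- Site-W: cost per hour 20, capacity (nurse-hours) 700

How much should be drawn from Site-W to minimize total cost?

Fill from the cheapest supplier first.
Site-26 at 16: take all 1900 nurse-hours — 200 still needed.
Site-W at 20: take 200 of its 700 — requirement met.
Site-F, Site-28, Site-J: unused.

200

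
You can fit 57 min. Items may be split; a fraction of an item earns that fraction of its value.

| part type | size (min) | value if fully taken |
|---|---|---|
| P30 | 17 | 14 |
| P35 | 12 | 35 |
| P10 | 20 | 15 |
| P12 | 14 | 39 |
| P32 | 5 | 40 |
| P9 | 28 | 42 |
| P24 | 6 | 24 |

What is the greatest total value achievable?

Rank by value-to-size ratio: P32 40/5≈8, P24 24/6≈4, P35 35/12≈2.92, P12 39/14≈2.79, P9 42/28≈1.5, P30 14/17≈0.824, P10 15/20≈0.75.
Take all of P32 (5 min, value 40) ; 52 min left.
All 6 min of P24 fit (value 24) ; 46 remain.
P35: take in full, 12 min for value 35 ; 34 left.
P12: take in full, 14 min for value 39 ; 20 left.
20 min left: a 20/28 share of P9 gives 42×20/28 = 30.
Total value = 168.

168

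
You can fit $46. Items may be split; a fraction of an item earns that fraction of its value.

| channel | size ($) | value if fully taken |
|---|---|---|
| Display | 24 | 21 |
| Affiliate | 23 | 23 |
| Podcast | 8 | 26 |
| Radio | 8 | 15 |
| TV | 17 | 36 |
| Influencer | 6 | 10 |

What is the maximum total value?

Rank by value-to-size ratio: Podcast 26/8≈3.25, TV 36/17≈2.12, Radio 15/8≈1.88, Influencer 10/6≈1.67, Affiliate 23/23≈1, Display 21/24≈0.875.
Podcast: take in full, 8 $ for value 26 ; 38 left.
All 17 $ of TV fit (value 36) ; 21 remain.
All 8 $ of Radio fit (value 15) ; 13 remain.
All 6 $ of Influencer fit (value 10) ; 7 remain.
Only 7 $ remain; take 7/23 of Affiliate for value 23×7/23 = 7.
Total value = 94.

94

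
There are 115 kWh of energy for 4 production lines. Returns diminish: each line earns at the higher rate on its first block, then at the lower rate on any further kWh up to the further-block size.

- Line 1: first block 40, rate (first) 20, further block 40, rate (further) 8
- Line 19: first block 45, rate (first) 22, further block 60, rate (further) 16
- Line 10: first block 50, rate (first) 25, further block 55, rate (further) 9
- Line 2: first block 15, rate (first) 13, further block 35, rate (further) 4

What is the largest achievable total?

2640

Order all 8 blocks by rate: Line 10/tier1 25 > Line 19/tier1 22 > Line 1/tier1 20 > Line 19/tier2 16 > Line 2/tier1 13 > Line 10/tier2 9 > Line 1/tier2 8 > Line 2/tier2 4.
Line 10 tier1 at 25: fill all 50 ; 65 left.
Line 19 tier1 at 22: fill all 45 ; 20 left.
20 remain; put them into Line 1 tier1 at 20.
Total = 25×50 + 22×45 + 20×20 = 2640.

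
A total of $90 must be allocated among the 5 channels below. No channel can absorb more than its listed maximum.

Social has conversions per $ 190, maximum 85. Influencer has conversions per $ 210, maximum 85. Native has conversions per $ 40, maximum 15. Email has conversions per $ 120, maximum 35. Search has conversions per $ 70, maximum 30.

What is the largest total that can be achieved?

18800

Rank by conversions per $: Influencer 210 > Social 190 > Email 120 > Search 70 > Native 40.
Influencer takes 85 to reach its cap of 85 → 5 left.
Social: +5 (room for 85) → 5. Pool exhausted.
Total = 190×5 + 210×85 = 18800.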